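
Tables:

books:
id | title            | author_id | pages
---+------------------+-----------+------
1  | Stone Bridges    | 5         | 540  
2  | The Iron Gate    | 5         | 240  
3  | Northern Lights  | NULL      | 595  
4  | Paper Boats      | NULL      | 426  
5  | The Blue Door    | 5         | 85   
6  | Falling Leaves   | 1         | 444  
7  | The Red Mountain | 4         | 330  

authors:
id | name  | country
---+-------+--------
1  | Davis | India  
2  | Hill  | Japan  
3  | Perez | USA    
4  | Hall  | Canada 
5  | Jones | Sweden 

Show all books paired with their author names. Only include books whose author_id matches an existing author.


INNER JOIN keeps only books rows whose author_id matches an id in authors. Walk through each book:
  - book 1 (Stone Bridges): author_id=5 -> matches Jones
  - book 2 (The Iron Gate): author_id=5 -> matches Jones
  - book 3 (Northern Lights): author_id=NULL, no match -> dropped
  - book 4 (Paper Boats): author_id=NULL, no match -> dropped
  - book 5 (The Blue Door): author_id=5 -> matches Jones
  - book 6 (Falling Leaves): author_id=1 -> matches Davis
  - book 7 (The Red Mountain): author_id=4 -> matches Hall
So 2 of 7 rows are dropped.

SQL:
SELECT a.title, b.name AS author
FROM books a
INNER JOIN authors b ON a.author_id = b.id

Result:
title            | author
-----------------+-------
Stone Bridges    | Jones 
The Iron Gate    | Jones 
The Blue Door    | Jones 
Falling Leaves   | Davis 
The Red Mountain | Hall  


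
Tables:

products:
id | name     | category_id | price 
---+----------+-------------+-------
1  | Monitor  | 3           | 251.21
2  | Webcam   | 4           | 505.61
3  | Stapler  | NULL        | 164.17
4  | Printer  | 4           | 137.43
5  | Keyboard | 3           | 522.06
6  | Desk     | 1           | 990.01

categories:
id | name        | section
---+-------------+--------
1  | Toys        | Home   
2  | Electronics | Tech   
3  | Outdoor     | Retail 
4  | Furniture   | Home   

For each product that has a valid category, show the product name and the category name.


INNER JOIN keeps only products rows whose category_id matches an id in categories. Walk through each product:
  - product 1 (Monitor): category_id=3 -> matches Outdoor
  - product 2 (Webcam): category_id=4 -> matches Furniture
  - product 3 (Stapler): category_id=NULL, no match -> dropped
  - product 4 (Printer): category_id=4 -> matches Furniture
  - product 5 (Keyboard): category_id=3 -> matches Outdoor
  - product 6 (Desk): category_id=1 -> matches Toys
So 1 of 6 rows is dropped.

SQL:
SELECT a.name, b.name AS category
FROM products a
INNER JOIN categories b ON a.category_id = b.id

Result:
name     | category 
---------+----------
Monitor  | Outdoor  
Webcam   | Furniture
Printer  | Furniture
Keyboard | Outdoor  
Desk     | Toys     


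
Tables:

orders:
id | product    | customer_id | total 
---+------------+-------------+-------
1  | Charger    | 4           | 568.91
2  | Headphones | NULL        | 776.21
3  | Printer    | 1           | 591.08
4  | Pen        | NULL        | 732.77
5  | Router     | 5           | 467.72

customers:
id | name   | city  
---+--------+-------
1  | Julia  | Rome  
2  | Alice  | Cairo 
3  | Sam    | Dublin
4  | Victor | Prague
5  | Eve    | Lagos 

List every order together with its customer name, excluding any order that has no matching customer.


INNER JOIN keeps only orders rows whose customer_id matches an id in customers. Walk through each order:
  - order 1 (Charger): customer_id=4 -> matches Victor
  - order 2 (Headphones): customer_id=NULL, no match -> dropped
  - order 3 (Printer): customer_id=1 -> matches Julia
  - order 4 (Pen): customer_id=NULL, no match -> dropped
  - order 5 (Router): customer_id=5 -> matches Eve
So 2 of 5 rows are dropped.

SQL:
SELECT a.product, b.name AS customer
FROM orders a
INNER JOIN customers b ON a.customer_id = b.id

Result:
product | customer
--------+---------
Charger | Victor  
Printer | Julia   
Router  | Eve     


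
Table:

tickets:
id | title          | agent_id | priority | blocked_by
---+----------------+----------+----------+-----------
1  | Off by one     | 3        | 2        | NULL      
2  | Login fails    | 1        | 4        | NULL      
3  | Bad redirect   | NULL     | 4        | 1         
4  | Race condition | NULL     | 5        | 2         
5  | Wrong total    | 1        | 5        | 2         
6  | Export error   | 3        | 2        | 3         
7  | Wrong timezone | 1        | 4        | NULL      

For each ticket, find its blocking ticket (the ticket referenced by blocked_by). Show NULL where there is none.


This is a self-join: tickets is joined to a second copy of itself, matching each row's blocked_by to another row's id. Use LEFT JOIN so rows with blocked_by=NULL are kept.
  - ticket 1 (Off by one): blocked_by=NULL -> NULL
  - ticket 2 (Login fails): blocked_by=NULL -> NULL
  - ticket 3 (Bad redirect): blocked_by=1 -> Off by one
  - ticket 4 (Race condition): blocked_by=2 -> Login fails
  - ticket 5 (Wrong total): blocked_by=2 -> Login fails
  - ticket 6 (Export error): blocked_by=3 -> Bad redirect
  - ticket 7 (Wrong timezone): blocked_by=NULL -> NULL

SQL:
SELECT a.title AS item, b.title AS blocked_by
FROM tickets a
LEFT JOIN tickets b ON a.blocked_by = b.id

Result:
item           | blocked_by  
---------------+-------------
Off by one     | NULL        
Login fails    | NULL        
Bad redirect   | Off by one  
Race condition | Login fails 
Wrong total    | Login fails 
Export error   | Bad redirect
Wrong timezone | NULL        


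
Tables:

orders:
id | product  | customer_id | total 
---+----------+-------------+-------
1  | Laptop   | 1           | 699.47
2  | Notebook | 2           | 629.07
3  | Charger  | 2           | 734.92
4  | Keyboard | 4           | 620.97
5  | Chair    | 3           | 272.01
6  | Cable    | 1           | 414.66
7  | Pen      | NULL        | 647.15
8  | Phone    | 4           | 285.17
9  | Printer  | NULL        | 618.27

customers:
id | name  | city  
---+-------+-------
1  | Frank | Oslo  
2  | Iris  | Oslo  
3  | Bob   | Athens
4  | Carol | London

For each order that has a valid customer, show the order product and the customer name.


INNER JOIN keeps only orders rows whose customer_id matches an id in customers. Walk through each order:
  - order 1 (Laptop): customer_id=1 -> matches Frank
  - order 2 (Notebook): customer_id=2 -> matches Iris
  - order 3 (Charger): customer_id=2 -> matches Iris
  - order 4 (Keyboard): customer_id=4 -> matches Carol
  - order 5 (Chair): customer_id=3 -> matches Bob
  - order 6 (Cable): customer_id=1 -> matches Frank
  - order 7 (Pen): customer_id=NULL, no match -> dropped
  - order 8 (Phone): customer_id=4 -> matches Carol
  - order 9 (Printer): customer_id=NULL, no match -> dropped
So 2 of 9 rows are dropped.

SQL:
SELECT a.product, b.name AS customer
FROM orders a
INNER JOIN customers b ON a.customer_id = b.id

Result:
product  | customer
---------+---------
Laptop   | Frank   
Notebook | Iris    
Charger  | Iris    
Keyboard | Carol   
Chair    | Bob     
Cable    | Frank   
Phone    | Carol   


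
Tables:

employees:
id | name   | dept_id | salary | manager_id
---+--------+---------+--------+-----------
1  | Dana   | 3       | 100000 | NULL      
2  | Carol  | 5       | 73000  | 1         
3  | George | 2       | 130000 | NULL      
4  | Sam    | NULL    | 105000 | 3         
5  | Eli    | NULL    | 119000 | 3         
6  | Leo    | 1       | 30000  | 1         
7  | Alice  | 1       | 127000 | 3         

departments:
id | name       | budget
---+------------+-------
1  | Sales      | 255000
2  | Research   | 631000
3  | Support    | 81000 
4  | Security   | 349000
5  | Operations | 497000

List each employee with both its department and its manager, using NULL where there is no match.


Two LEFT JOINs from the same base table employees: one to departments via dept_id, one to employees itself via manager_id. Both are LEFT so every employee is preserved.
Match against departments:
  - employee 1 (Dana): dept_id=3 -> matches Support
  - employee 2 (Carol): dept_id=5 -> matches Operations
  - employee 3 (George): dept_id=2 -> matches Research
  - employee 4 (Sam): dept_id=NULL, no match -> kept with NULL
  - employee 5 (Eli): dept_id=NULL, no match -> kept with NULL
  - employee 6 (Leo): dept_id=1 -> matches Sales
  - employee 7 (Alice): dept_id=1 -> matches Sales
Match against employees (self):
  - employee 1 (Dana): manager_id=NULL -> NULL
  - employee 2 (Carol): manager_id=1 -> Dana
  - employee 3 (George): manager_id=NULL -> NULL
  - employee 4 (Sam): manager_id=3 -> George
  - employee 5 (Eli): manager_id=3 -> George
  - employee 6 (Leo): manager_id=1 -> Dana
  - employee 7 (Alice): manager_id=3 -> George

SQL:
SELECT a.name, b.name AS department, c.name AS manager
FROM employees a
LEFT JOIN departments b ON a.dept_id = b.id
LEFT JOIN employees c ON a.manager_id = c.id

Result:
name   | department | manager
-------+------------+--------
Dana   | Support    | NULL   
Carol  | Operations | Dana   
George | Research   | NULL   
Sam    | NULL       | George 
Eli    | NULL       | George 
Leo    | Sales      | Dana   
Alice  | Sales      | George 


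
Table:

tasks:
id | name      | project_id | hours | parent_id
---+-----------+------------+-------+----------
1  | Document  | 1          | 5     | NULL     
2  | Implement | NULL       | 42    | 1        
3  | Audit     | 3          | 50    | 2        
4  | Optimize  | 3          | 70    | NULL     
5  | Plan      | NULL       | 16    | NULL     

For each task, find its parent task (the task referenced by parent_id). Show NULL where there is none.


This is a self-join: tasks is joined to a second copy of itself, matching each row's parent_id to another row's id. Use LEFT JOIN so rows with parent_id=NULL are kept.
  - task 1 (Document): parent_id=NULL -> NULL
  - task 2 (Implement): parent_id=1 -> Document
  - task 3 (Audit): parent_id=2 -> Implement
  - task 4 (Optimize): parent_id=NULL -> NULL
  - task 5 (Plan): parent_id=NULL -> NULL

SQL:
SELECT a.name AS item, b.name AS parent
FROM tasks a
LEFT JOIN tasks b ON a.parent_id = b.id

Result:
item      | parent   
----------+----------
Document  | NULL     
Implement | Document 
Audit     | Implement
Optimize  | NULL     
Plan      | NULL     


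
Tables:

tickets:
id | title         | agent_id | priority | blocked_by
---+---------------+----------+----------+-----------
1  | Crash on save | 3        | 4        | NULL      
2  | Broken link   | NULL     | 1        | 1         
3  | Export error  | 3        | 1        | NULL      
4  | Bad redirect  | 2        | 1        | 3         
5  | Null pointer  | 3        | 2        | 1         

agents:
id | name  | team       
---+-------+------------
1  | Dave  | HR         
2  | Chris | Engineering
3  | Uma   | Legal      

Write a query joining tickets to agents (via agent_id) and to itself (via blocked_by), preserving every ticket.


Two LEFT JOINs from the same base table tickets: one to agents via agent_id, one to tickets itself via blocked_by. Both are LEFT so every ticket is preserved.
Match against agents:
  - ticket 1 (Crash on save): agent_id=3 -> matches Uma
  - ticket 2 (Broken link): agent_id=NULL, no match -> kept with NULL
  - ticket 3 (Export error): agent_id=3 -> matches Uma
  - ticket 4 (Bad redirect): agent_id=2 -> matches Chris
  - ticket 5 (Null pointer): agent_id=3 -> matches Uma
Match against tickets (self):
  - ticket 1 (Crash on save): blocked_by=NULL -> NULL
  - ticket 2 (Broken link): blocked_by=1 -> Crash on save
  - ticket 3 (Export error): blocked_by=NULL -> NULL
  - ticket 4 (Bad redirect): blocked_by=3 -> Export error
  - ticket 5 (Null pointer): blocked_by=1 -> Crash on save

SQL:
SELECT a.title, b.name AS agent, c.title AS blocked_by
FROM tickets a
LEFT JOIN agents b ON a.agent_id = b.id
LEFT JOIN tickets c ON a.blocked_by = c.id

Result:
title         | agent | blocked_by   
--------------+-------+--------------
Crash on save | Uma   | NULL         
Broken link   | NULL  | Crash on save
Export error  | Uma   | NULL         
Bad redirect  | Chris | Export error 
Null pointer  | Uma   | Crash on save


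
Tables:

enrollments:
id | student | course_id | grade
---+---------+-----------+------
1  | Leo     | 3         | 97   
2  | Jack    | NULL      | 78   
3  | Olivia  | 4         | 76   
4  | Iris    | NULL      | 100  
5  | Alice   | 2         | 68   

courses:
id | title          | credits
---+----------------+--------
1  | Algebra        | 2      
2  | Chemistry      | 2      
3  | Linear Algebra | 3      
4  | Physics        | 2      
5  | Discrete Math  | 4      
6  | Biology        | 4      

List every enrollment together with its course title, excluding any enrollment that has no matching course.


INNER JOIN keeps only enrollments rows whose course_id matches an id in courses. Walk through each enrollment:
  - enrollment 1 (Leo): course_id=3 -> matches Linear Algebra
  - enrollment 2 (Jack): course_id=NULL, no match -> dropped
  - enrollment 3 (Olivia): course_id=4 -> matches Physics
  - enrollment 4 (Iris): course_id=NULL, no match -> dropped
  - enrollment 5 (Alice): course_id=2 -> matches Chemistry
So 2 of 5 rows are dropped.

SQL:
SELECT a.student, b.title AS course
FROM enrollments a
INNER JOIN courses b ON a.course_id = b.id

Result:
student | course        
--------+---------------
Leo     | Linear Algebra
Olivia  | Physics       
Alice   | Chemistry     


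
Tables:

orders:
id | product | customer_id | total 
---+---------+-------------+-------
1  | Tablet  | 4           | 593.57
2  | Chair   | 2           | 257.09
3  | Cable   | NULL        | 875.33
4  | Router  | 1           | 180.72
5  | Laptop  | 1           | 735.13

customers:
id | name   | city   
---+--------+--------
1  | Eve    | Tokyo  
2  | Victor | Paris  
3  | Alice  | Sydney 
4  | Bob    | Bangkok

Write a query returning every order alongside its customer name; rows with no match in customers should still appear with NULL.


LEFT JOIN keeps every row from orders (the left table); where customer_id has no match in customers, the customer columns become NULL. Walk through each order:
  - order 1 (Tablet): customer_id=4 -> matches Bob
  - order 2 (Chair): customer_id=2 -> matches Victor
  - order 3 (Cable): customer_id=NULL, no match -> kept with NULL
  - order 4 (Router): customer_id=1 -> matches Eve
  - order 5 (Laptop): customer_id=1 -> matches Eve
All 5 rows appear; 1 has NULL customer.

SQL:
SELECT a.product, b.name AS customer
FROM orders a
LEFT JOIN customers b ON a.customer_id = b.id

Result:
product | customer
--------+---------
Tablet  | Bob     
Chair   | Victor  
Cable   | NULL    
Router  | Eve     
Laptop  | Eve     


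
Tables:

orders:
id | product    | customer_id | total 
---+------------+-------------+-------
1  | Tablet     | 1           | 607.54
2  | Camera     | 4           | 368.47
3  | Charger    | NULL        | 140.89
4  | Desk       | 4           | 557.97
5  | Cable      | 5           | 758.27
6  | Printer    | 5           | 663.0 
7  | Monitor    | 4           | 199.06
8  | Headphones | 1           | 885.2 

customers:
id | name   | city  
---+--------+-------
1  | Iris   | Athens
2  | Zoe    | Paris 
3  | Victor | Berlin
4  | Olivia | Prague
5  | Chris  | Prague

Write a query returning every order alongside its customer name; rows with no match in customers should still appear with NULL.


LEFT JOIN keeps every row from orders (the left table); where customer_id has no match in customers, the customer columns become NULL. Walk through each order:
  - order 1 (Tablet): customer_id=1 -> matches Iris
  - order 2 (Camera): customer_id=4 -> matches Olivia
  - order 3 (Charger): customer_id=NULL, no match -> kept with NULL
  - order 4 (Desk): customer_id=4 -> matches Olivia
  - order 5 (Cable): customer_id=5 -> matches Chris
  - order 6 (Printer): customer_id=5 -> matches Chris
  - order 7 (Monitor): customer_id=4 -> matches Olivia
  - order 8 (Headphones): customer_id=1 -> matches Iris
All 8 rows appear; 1 has NULL customer.

SQL:
SELECT a.product, b.name AS customer
FROM orders a
LEFT JOIN customers b ON a.customer_id = b.id

Result:
product    | customer
-----------+---------
Tablet     | Iris    
Camera     | Olivia  
Charger    | NULL    
Desk       | Olivia  
Cable      | Chris   
Printer    | Chris   
Monitor    | Olivia  
Headphones | Iris    


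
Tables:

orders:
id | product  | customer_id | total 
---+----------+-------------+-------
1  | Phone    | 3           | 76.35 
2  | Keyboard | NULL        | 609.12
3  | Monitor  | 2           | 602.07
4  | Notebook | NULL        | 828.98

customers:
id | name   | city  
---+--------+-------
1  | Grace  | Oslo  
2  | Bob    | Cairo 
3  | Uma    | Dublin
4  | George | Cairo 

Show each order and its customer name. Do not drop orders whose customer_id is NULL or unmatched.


LEFT JOIN keeps every row from orders (the left table); where customer_id has no match in customers, the customer columns become NULL. Walk through each order:
  - order 1 (Phone): customer_id=3 -> matches Uma
  - order 2 (Keyboard): customer_id=NULL, no match -> kept with NULL
  - order 3 (Monitor): customer_id=2 -> matches Bob
  - order 4 (Notebook): customer_id=NULL, no match -> kept with NULL
All 4 rows appear; 2 have NULL customer.

SQL:
SELECT a.product, b.name AS customer
FROM orders a
LEFT JOIN customers b ON a.customer_id = b.id

Result:
product  | customer
---------+---------
Phone    | Uma     
Keyboard | NULL    
Monitor  | Bob     
Notebook | NULL    


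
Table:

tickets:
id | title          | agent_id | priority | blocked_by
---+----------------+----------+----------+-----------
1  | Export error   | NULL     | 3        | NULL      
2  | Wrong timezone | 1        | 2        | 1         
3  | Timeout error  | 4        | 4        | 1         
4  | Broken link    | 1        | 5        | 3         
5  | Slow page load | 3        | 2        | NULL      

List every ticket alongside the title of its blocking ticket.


This is a self-join: tickets is joined to a second copy of itself, matching each row's blocked_by to another row's id. Use LEFT JOIN so rows with blocked_by=NULL are kept.
  - ticket 1 (Export error): blocked_by=NULL -> NULL
  - ticket 2 (Wrong timezone): blocked_by=1 -> Export error
  - ticket 3 (Timeout error): blocked_by=1 -> Export error
  - ticket 4 (Broken link): blocked_by=3 -> Timeout error
  - ticket 5 (Slow page load): blocked_by=NULL -> NULL

SQL:
SELECT a.title AS item, b.title AS blocked_by
FROM tickets a
LEFT JOIN tickets b ON a.blocked_by = b.id

Result:
item           | blocked_by   
---------------+--------------
Export error   | NULL         
Wrong timezone | Export error 
Timeout error  | Export error 
Broken link    | Timeout error
Slow page load | NULL         


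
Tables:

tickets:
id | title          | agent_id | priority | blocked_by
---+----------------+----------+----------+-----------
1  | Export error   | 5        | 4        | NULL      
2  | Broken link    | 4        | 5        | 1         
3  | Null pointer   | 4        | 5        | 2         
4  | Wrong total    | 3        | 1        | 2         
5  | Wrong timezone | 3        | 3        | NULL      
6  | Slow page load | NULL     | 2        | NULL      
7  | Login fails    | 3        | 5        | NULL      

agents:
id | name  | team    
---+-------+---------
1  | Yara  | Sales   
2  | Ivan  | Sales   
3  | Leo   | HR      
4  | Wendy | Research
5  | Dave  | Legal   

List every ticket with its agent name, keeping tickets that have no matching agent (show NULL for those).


LEFT JOIN keeps every row from tickets (the left table); where agent_id has no match in agents, the agent columns become NULL. Walk through each ticket:
  - ticket 1 (Export error): agent_id=5 -> matches Dave
  - ticket 2 (Broken link): agent_id=4 -> matches Wendy
  - ticket 3 (Null pointer): agent_id=4 -> matches Wendy
  - ticket 4 (Wrong total): agent_id=3 -> matches Leo
  - ticket 5 (Wrong timezone): agent_id=3 -> matches Leo
  - ticket 6 (Slow page load): agent_id=NULL, no match -> kept with NULL
  - ticket 7 (Login fails): agent_id=3 -> matches Leo
All 7 rows appear; 1 has NULL agent.

SQL:
SELECT a.title, b.name AS agent
FROM tickets a
LEFT JOIN agents b ON a.agent_id = b.id

Result:
title          | agent
---------------+------
Export error   | Dave 
Broken link    | Wendy
Null pointer   | Wendy
Wrong total    | Leo  
Wrong timezone | Leo  
Slow page load | NULL 
Login fails    | Leo  


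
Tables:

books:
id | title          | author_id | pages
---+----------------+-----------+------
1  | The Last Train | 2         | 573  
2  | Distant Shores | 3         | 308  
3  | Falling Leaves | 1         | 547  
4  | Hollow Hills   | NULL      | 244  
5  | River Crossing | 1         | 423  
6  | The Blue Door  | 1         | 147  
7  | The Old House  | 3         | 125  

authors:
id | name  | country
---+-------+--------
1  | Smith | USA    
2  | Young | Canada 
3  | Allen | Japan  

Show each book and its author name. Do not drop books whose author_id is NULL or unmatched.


LEFT JOIN keeps every row from books (the left table); where author_id has no match in authors, the author columns become NULL. Walk through each book:
  - book 1 (The Last Train): author_id=2 -> matches Young
  - book 2 (Distant Shores): author_id=3 -> matches Allen
  - book 3 (Falling Leaves): author_id=1 -> matches Smith
  - book 4 (Hollow Hills): author_id=NULL, no match -> kept with NULL
  - book 5 (River Crossing): author_id=1 -> matches Smith
  - book 6 (The Blue Door): author_id=1 -> matches Smith
  - book 7 (The Old House): author_id=3 -> matches Allen
All 7 rows appear; 1 has NULL author.

SQL:
SELECT a.title, b.name AS author
FROM books a
LEFT JOIN authors b ON a.author_id = b.id

Result:
title          | author
---------------+-------
The Last Train | Young 
Distant Shores | Allen 
Falling Leaves | Smith 
Hollow Hills   | NULL  
River Crossing | Smith 
The Blue Door  | Smith 
The Old House  | Allen 


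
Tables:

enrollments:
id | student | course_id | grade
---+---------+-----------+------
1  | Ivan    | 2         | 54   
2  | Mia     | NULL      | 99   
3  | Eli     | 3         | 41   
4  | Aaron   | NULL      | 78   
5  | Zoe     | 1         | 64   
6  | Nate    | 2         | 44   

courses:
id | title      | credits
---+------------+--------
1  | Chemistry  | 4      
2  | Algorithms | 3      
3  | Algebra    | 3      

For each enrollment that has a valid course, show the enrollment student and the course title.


INNER JOIN keeps only enrollments rows whose course_id matches an id in courses. Walk through each enrollment:
  - enrollment 1 (Ivan): course_id=2 -> matches Algorithms
  - enrollment 2 (Mia): course_id=NULL, no match -> dropped
  - enrollment 3 (Eli): course_id=3 -> matches Algebra
  - enrollment 4 (Aaron): course_id=NULL, no match -> dropped
  - enrollment 5 (Zoe): course_id=1 -> matches Chemistry
  - enrollment 6 (Nate): course_id=2 -> matches Algorithms
So 2 of 6 rows are dropped.

SQL:
SELECT a.student, b.title AS course
FROM enrollments a
INNER JOIN courses b ON a.course_id = b.id

Result:
student | course    
--------+-----------
Ivan    | Algorithms
Eli     | Algebra   
Zoe     | Chemistry 
Nate    | Algorithms


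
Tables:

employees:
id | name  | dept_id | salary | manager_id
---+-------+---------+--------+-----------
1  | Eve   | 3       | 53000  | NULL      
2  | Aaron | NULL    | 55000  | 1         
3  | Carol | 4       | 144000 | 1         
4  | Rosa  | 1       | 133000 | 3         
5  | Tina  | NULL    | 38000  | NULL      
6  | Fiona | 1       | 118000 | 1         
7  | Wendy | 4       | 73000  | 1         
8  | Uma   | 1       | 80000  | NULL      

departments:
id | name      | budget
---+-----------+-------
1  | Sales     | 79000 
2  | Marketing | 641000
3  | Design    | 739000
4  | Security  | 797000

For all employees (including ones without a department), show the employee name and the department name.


LEFT JOIN keeps every row from employees (the left table); where dept_id has no match in departments, the department columns become NULL. Walk through each employee:
  - employee 1 (Eve): dept_id=3 -> matches Design
  - employee 2 (Aaron): dept_id=NULL, no match -> kept with NULL
  - employee 3 (Carol): dept_id=4 -> matches Security
  - employee 4 (Rosa): dept_id=1 -> matches Sales
  - employee 5 (Tina): dept_id=NULL, no match -> kept with NULL
  - employee 6 (Fiona): dept_id=1 -> matches Sales
  - employee 7 (Wendy): dept_id=4 -> matches Security
  - employee 8 (Uma): dept_id=1 -> matches Sales
All 8 rows appear; 2 have NULL department.

SQL:
SELECT a.name, b.name AS department
FROM employees a
LEFT JOIN departments b ON a.dept_id = b.id

Result:
name  | department
------+-----------
Eve   | Design    
Aaron | NULL      
Carol | Security  
Rosa  | Sales     
Tina  | NULL      
Fiona | Sales     
Wendy | Security  
Uma   | Sales     


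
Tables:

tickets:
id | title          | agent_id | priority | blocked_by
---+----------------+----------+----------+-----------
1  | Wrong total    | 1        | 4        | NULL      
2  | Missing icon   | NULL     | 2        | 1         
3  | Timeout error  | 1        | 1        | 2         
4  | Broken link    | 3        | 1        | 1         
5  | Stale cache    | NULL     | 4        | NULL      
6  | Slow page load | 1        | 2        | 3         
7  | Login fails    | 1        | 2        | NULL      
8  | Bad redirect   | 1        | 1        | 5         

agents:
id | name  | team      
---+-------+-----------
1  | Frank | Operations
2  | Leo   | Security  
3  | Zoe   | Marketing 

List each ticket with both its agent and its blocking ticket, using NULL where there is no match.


Two LEFT JOINs from the same base table tickets: one to agents via agent_id, one to tickets itself via blocked_by. Both are LEFT so every ticket is preserved.
Match against agents:
  - ticket 1 (Wrong total): agent_id=1 -> matches Frank
  - ticket 2 (Missing icon): agent_id=NULL, no match -> kept with NULL
  - ticket 3 (Timeout error): agent_id=1 -> matches Frank
  - ticket 4 (Broken link): agent_id=3 -> matches Zoe
  - ticket 5 (Stale cache): agent_id=NULL, no match -> kept with NULL
  - ticket 6 (Slow page load): agent_id=1 -> matches Frank
  - ticket 7 (Login fails): agent_id=1 -> matches Frank
  - ticket 8 (Bad redirect): agent_id=1 -> matches Frank
Match against tickets (self):
  - ticket 1 (Wrong total): blocked_by=NULL -> NULL
  - ticket 2 (Missing icon): blocked_by=1 -> Wrong total
  - ticket 3 (Timeout error): blocked_by=2 -> Missing icon
  - ticket 4 (Broken link): blocked_by=1 -> Wrong total
  - ticket 5 (Stale cache): blocked_by=NULL -> NULL
  - ticket 6 (Slow page load): blocked_by=3 -> Timeout error
  - ticket 7 (Login fails): blocked_by=NULL -> NULL
  - ticket 8 (Bad redirect): blocked_by=5 -> Stale cache

SQL:
SELECT a.title, b.name AS agent, c.title AS blocked_by
FROM tickets a
LEFT JOIN agents b ON a.agent_id = b.id
LEFT JOIN tickets c ON a.blocked_by = c.id

Result:
title          | agent | blocked_by   
---------------+-------+--------------
Wrong total    | Frank | NULL         
Missing icon   | NULL  | Wrong total  
Timeout error  | Frank | Missing icon 
Broken link    | Zoe   | Wrong total  
Stale cache    | NULL  | NULL         
Slow page load | Frank | Timeout error
Login fails    | Frank | NULL         
Bad redirect   | Frank | Stale cache  


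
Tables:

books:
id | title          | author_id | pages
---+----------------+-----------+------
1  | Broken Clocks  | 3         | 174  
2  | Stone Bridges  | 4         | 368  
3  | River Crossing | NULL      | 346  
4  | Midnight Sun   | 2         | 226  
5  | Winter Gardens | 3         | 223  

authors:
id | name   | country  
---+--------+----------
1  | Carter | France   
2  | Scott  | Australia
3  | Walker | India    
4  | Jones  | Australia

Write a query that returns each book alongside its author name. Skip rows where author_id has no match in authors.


INNER JOIN keeps only books rows whose author_id matches an id in authors. Walk through each book:
  - book 1 (Broken Clocks): author_id=3 -> matches Walker
  - book 2 (Stone Bridges): author_id=4 -> matches Jones
  - book 3 (River Crossing): author_id=NULL, no match -> dropped
  - book 4 (Midnight Sun): author_id=2 -> matches Scott
  - book 5 (Winter Gardens): author_id=3 -> matches Walker
So 1 of 5 rows is dropped.

SQL:
SELECT a.title, b.name AS author
FROM books a
INNER JOIN authors b ON a.author_id = b.id

Result:
title          | author
---------------+-------
Broken Clocks  | Walker
Stone Bridges  | Jones 
Midnight Sun   | Scott 
Winter Gardens | Walker


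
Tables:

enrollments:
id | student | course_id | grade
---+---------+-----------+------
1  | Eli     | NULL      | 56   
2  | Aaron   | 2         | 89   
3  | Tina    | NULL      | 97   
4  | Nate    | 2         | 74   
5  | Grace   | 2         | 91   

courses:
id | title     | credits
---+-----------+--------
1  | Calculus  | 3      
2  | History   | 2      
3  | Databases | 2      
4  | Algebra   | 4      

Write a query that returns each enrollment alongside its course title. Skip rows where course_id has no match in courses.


INNER JOIN keeps only enrollments rows whose course_id matches an id in courses. Walk through each enrollment:
  - enrollment 1 (Eli): course_id=NULL, no match -> dropped
  - enrollment 2 (Aaron): course_id=2 -> matches History
  - enrollment 3 (Tina): course_id=NULL, no match -> dropped
  - enrollment 4 (Nate): course_id=2 -> matches History
  - enrollment 5 (Grace): course_id=2 -> matches History
So 2 of 5 rows are dropped.

SQL:
SELECT a.student, b.title AS course
FROM enrollments a
INNER JOIN courses b ON a.course_id = b.id

Result:
student | course 
--------+--------
Aaron   | History
Nate    | History
Grace   | History


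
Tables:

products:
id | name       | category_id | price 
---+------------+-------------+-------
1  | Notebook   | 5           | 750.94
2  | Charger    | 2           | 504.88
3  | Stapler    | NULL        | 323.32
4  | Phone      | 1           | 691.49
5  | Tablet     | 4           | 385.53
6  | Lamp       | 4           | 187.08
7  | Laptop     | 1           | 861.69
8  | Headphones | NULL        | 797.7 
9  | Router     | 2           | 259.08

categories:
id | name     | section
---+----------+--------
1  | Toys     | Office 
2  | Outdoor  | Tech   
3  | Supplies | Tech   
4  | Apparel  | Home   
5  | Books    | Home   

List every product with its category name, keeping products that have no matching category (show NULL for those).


LEFT JOIN keeps every row from products (the left table); where category_id has no match in categories, the category columns become NULL. Walk through each product:
  - product 1 (Notebook): category_id=5 -> matches Books
  - product 2 (Charger): category_id=2 -> matches Outdoor
  - product 3 (Stapler): category_id=NULL, no match -> kept with NULL
  - product 4 (Phone): category_id=1 -> matches Toys
  - product 5 (Tablet): category_id=4 -> matches Apparel
  - product 6 (Lamp): category_id=4 -> matches Apparel
  - product 7 (Laptop): category_id=1 -> matches Toys
  - product 8 (Headphones): category_id=NULL, no match -> kept with NULL
  - product 9 (Router): category_id=2 -> matches Outdoor
All 9 rows appear; 2 have NULL category.

SQL:
SELECT a.name, b.name AS category
FROM products a
LEFT JOIN categories b ON a.category_id = b.id

Result:
name       | category
-----------+---------
Notebook   | Books   
Charger    | Outdoor 
Stapler    | NULL    
Phone      | Toys    
Tablet     | Apparel 
Lamp       | Apparel 
Laptop     | Toys    
Headphones | NULL    
Router     | Outdoor 


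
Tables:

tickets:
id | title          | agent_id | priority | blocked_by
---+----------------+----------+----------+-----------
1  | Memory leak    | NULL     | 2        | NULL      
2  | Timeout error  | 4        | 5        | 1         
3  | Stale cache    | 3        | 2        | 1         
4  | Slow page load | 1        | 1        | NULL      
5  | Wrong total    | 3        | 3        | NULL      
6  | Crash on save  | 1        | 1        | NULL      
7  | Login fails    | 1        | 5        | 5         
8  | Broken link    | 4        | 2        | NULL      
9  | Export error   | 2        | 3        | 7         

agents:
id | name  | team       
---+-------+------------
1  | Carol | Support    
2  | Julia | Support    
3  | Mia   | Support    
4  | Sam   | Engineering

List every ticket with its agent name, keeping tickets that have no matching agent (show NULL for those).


LEFT JOIN keeps every row from tickets (the left table); where agent_id has no match in agents, the agent columns become NULL. Walk through each ticket:
  - ticket 1 (Memory leak): agent_id=NULL, no match -> kept with NULL
  - ticket 2 (Timeout error): agent_id=4 -> matches Sam
  - ticket 3 (Stale cache): agent_id=3 -> matches Mia
  - ticket 4 (Slow page load): agent_id=1 -> matches Carol
  - ticket 5 (Wrong total): agent_id=3 -> matches Mia
  - ticket 6 (Crash on save): agent_id=1 -> matches Carol
  - ticket 7 (Login fails): agent_id=1 -> matches Carol
  - ticket 8 (Broken link): agent_id=4 -> matches Sam
  - ticket 9 (Export error): agent_id=2 -> matches Julia
All 9 rows appear; 1 has NULL agent.

SQL:
SELECT a.title, b.name AS agent
FROM tickets a
LEFT JOIN agents b ON a.agent_id = b.id

Result:
title          | agent
---------------+------
Memory leak    | NULL 
Timeout error  | Sam  
Stale cache    | Mia  
Slow page load | Carol
Wrong total    | Mia  
Crash on save  | Carol
Login fails    | Carol
Broken link    | Sam  
Export error   | Julia


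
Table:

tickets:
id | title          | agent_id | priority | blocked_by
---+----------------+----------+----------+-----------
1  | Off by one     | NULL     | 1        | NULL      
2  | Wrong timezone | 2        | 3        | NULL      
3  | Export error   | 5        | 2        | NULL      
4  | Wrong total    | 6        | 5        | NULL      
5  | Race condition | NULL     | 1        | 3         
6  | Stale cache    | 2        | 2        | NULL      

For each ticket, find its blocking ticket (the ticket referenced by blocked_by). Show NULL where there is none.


This is a self-join: tickets is joined to a second copy of itself, matching each row's blocked_by to another row's id. Use LEFT JOIN so rows with blocked_by=NULL are kept.
  - ticket 1 (Off by one): blocked_by=NULL -> NULL
  - ticket 2 (Wrong timezone): blocked_by=NULL -> NULL
  - ticket 3 (Export error): blocked_by=NULL -> NULL
  - ticket 4 (Wrong total): blocked_by=NULL -> NULL
  - ticket 5 (Race condition): blocked_by=3 -> Export error
  - ticket 6 (Stale cache): blocked_by=NULL -> NULL

SQL:
SELECT a.title AS item, b.title AS blocked_by
FROM tickets a
LEFT JOIN tickets b ON a.blocked_by = b.id

Result:
item           | blocked_by  
---------------+-------------
Off by one     | NULL        
Wrong timezone | NULL        
Export error   | NULL        
Wrong total    | NULL        
Race condition | Export error
Stale cache    | NULL        


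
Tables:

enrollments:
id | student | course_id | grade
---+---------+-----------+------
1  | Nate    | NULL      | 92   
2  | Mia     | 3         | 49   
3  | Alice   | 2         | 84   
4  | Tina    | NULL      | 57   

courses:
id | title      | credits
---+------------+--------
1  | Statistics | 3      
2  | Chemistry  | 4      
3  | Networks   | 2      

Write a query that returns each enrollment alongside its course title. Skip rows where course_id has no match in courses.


INNER JOIN keeps only enrollments rows whose course_id matches an id in courses. Walk through each enrollment:
  - enrollment 1 (Nate): course_id=NULL, no match -> dropped
  - enrollment 2 (Mia): course_id=3 -> matches Networks
  - enrollment 3 (Alice): course_id=2 -> matches Chemistry
  - enrollment 4 (Tina): course_id=NULL, no match -> dropped
So 2 of 4 rows are dropped.

SQL:
SELECT a.student, b.title AS course
FROM enrollments a
INNER JOIN courses b ON a.course_id = b.id

Result:
student | course   
--------+----------
Mia     | Networks 
Alice   | Chemistry


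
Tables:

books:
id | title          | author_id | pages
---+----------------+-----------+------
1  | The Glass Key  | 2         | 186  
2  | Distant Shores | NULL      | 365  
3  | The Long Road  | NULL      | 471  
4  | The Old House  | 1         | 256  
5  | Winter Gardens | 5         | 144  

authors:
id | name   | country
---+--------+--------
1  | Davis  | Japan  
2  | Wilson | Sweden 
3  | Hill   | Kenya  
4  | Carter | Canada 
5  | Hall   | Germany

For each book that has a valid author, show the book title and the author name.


INNER JOIN keeps only books rows whose author_id matches an id in authors. Walk through each book:
  - book 1 (The Glass Key): author_id=2 -> matches Wilson
  - book 2 (Distant Shores): author_id=NULL, no match -> dropped
  - book 3 (The Long Road): author_id=NULL, no match -> dropped
  - book 4 (The Old House): author_id=1 -> matches Davis
  - book 5 (Winter Gardens): author_id=5 -> matches Hall
So 2 of 5 rows are dropped.

SQL:
SELECT a.title, b.name AS author
FROM books a
INNER JOIN authors b ON a.author_id = b.id

Result:
title          | author
---------------+-------
The Glass Key  | Wilson
The Old House  | Davis 
Winter Gardens | Hall  


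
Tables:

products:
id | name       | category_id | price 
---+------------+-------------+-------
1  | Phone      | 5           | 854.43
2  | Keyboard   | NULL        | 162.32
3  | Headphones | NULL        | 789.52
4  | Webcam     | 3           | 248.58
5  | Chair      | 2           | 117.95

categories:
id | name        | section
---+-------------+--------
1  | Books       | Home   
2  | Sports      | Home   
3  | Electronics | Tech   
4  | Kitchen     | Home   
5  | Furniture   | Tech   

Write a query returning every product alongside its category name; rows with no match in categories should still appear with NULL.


LEFT JOIN keeps every row from products (the left table); where category_id has no match in categories, the category columns become NULL. Walk through each product:
  - product 1 (Phone): category_id=5 -> matches Furniture
  - product 2 (Keyboard): category_id=NULL, no match -> kept with NULL
  - product 3 (Headphones): category_id=NULL, no match -> kept with NULL
  - product 4 (Webcam): category_id=3 -> matches Electronics
  - product 5 (Chair): category_id=2 -> matches Sports
All 5 rows appear; 2 have NULL category.

SQL:
SELECT a.name, b.name AS category
FROM products a
LEFT JOIN categories b ON a.category_id = b.id

Result:
name       | category   
-----------+------------
Phone      | Furniture  
Keyboard   | NULL       
Headphones | NULL       
Webcam     | Electronics
Chair      | Sports     


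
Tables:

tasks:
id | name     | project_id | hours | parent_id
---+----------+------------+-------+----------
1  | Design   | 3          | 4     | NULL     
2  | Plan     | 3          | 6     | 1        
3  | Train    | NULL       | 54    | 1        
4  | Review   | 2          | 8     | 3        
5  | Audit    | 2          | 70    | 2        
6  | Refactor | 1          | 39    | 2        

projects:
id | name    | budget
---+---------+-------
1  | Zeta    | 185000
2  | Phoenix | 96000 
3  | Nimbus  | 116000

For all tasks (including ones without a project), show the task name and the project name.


LEFT JOIN keeps every row from tasks (the left table); where project_id has no match in projects, the project columns become NULL. Walk through each task:
  - task 1 (Design): project_id=3 -> matches Nimbus
  - task 2 (Plan): project_id=3 -> matches Nimbus
  - task 3 (Train): project_id=NULL, no match -> kept with NULL
  - task 4 (Review): project_id=2 -> matches Phoenix
  - task 5 (Audit): project_id=2 -> matches Phoenix
  - task 6 (Refactor): project_id=1 -> matches Zeta
All 6 rows appear; 1 has NULL project.

SQL:
SELECT a.name, b.name AS project
FROM tasks a
LEFT JOIN projects b ON a.project_id = b.id

Result:
name     | project
---------+--------
Design   | Nimbus 
Plan     | Nimbus 
Train    | NULL   
Review   | Phoenix
Audit    | Phoenix
Refactor | Zeta   


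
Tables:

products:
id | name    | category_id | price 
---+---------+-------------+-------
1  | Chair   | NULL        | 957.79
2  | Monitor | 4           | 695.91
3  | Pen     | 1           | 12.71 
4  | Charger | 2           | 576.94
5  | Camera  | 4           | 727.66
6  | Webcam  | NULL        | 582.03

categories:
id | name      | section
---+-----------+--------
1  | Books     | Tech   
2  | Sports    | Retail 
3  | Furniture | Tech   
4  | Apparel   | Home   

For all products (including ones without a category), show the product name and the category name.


LEFT JOIN keeps every row from products (the left table); where category_id has no match in categories, the category columns become NULL. Walk through each product:
  - product 1 (Chair): category_id=NULL, no match -> kept with NULL
  - product 2 (Monitor): category_id=4 -> matches Apparel
  - product 3 (Pen): category_id=1 -> matches Books
  - product 4 (Charger): category_id=2 -> matches Sports
  - product 5 (Camera): category_id=4 -> matches Apparel
  - product 6 (Webcam): category_id=NULL, no match -> kept with NULL
All 6 rows appear; 2 have NULL category.

SQL:
SELECT a.name, b.name AS category
FROM products a
LEFT JOIN categories b ON a.category_id = b.id

Result:
name    | category
--------+---------
Chair   | NULL    
Monitor | Apparel 
Pen     | Books   
Charger | Sports  
Camera  | Apparel 
Webcam  | NULL    
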